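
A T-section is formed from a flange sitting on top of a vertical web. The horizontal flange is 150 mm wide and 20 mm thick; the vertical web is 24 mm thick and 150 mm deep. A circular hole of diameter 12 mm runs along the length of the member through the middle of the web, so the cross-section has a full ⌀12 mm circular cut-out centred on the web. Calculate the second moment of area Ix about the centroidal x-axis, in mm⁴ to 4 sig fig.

Ix ≈ 1.850 × 10⁷ mm⁴

Treat the section as a set of non-overlapping primitives; coordinates are from the bounding-box lower-left.
Flange: 150 × 20, A = 3 000 mm², y = 160 mm, Ī = 100 000 mm⁴.
Web: 24 × 150, A = 3 600 mm², y = 75 mm, Ī = 6 750 000 mm⁴.
Hole (subtracted): ⌀12, A = 113.097 mm², y = 75 mm, Ī = 1017.88 mm⁴.
Centroid: ȳ = ΣA·y / ΣA = 114.31 mm.
Transfer each piece to the centroidal x-axis using Ī + A·d² with d = y − 114.31:
  flange: d = 45.69 mm → contributes +6 362 734 mm⁴
  web: d = -39.31 mm → contributes +12 312 988 mm⁴
  hole: d = -39.31 mm → contributes −175 784 mm⁴
Total I = 18 499 938 mm⁴.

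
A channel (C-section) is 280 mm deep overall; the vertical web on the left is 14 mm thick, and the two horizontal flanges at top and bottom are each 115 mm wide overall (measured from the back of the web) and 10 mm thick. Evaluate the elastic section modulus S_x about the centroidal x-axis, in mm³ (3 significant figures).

Split into non-overlapping primitives; take the origin at the lower-left of the bounding box.
Web: 14 × 280, A = 3 920 mm², y = 140 mm, Ī = 25 610 667 mm⁴.
Top flange (beyond web): 101 × 10, A = 1 010 mm², y = 275 mm, Ī = 8416.7 mm⁴.
Bottom flange (beyond web): 101 × 10, A = 1 010 mm², y = 5 mm, Ī = 8416.7 mm⁴.
By symmetry the centroid is at mid-height, ȳ = 140 mm.
Transfer each piece to the centroidal x-axis using Ī + A·d² with d = y − 140:
  web: d = 0 mm → contributes +25 610 667 mm⁴
  top flange (beyond web): d = 135 mm → contributes +18 415 667 mm⁴
  bottom flange (beyond web): d = -135 mm → contributes +18 415 667 mm⁴
Total I = 62 442 000 mm⁴.
Extreme fibre distance c = 140 mm; S = I/c = 446 014 mm³.

S_x ≈ 4.46 × 10⁵ mm³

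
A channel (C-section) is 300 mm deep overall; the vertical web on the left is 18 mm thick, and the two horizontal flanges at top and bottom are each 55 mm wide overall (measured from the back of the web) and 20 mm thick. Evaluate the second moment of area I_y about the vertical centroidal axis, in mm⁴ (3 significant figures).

Decompose the section into non-overlapping parts with the origin at the bottom-left of its bounding rectangle.
Web: 18 × 300, A = 5 400 mm², x = 9 mm, Ī = 145 800 mm⁴.
Top flange (beyond web): 37 × 20, A = 740 mm², x = 36.5 mm, Ī = 84 422 mm⁴.
Bottom flange (beyond web): 37 × 20, A = 740 mm², x = 36.5 mm, Ī = 84 422 mm⁴.
Centroid: x̄ = ΣA·x / ΣA = 14.916 mm.
Transfer each piece to the vertical centroidal axis using Ī + A·d² with d = x − 14.916:
  web: d = -5.9157 mm → contributes +334 776 mm⁴
  top flange (beyond web): d = 21.584 mm → contributes +429 174 mm⁴
  bottom flange (beyond web): d = 21.584 mm → contributes +429 174 mm⁴
Total I = 1 193 124 mm⁴.

I_y ≈ 1.19 × 10⁶ mm⁴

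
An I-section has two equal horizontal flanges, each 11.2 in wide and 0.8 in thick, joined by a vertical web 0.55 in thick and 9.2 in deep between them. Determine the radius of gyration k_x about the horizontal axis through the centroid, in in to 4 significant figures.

Split into non-overlapping primitives; take the origin at the lower-left of the bounding box.
Bottom flange: 11.2 × 0.8, A = 8.96 in², y = 0.4 in, Ī = 0.477867 in⁴.
Web: 0.55 × 9.2, A = 5.06 in², y = 5.4 in, Ī = 35.6899 in⁴.
Top flange: 11.2 × 0.8, A = 8.96 in², y = 10.4 in, Ī = 0.477867 in⁴.
By symmetry the centroid is at mid-height, ȳ = 5.4 in.
Transfer each piece to the horizontal axis through the centroid using Ī + A·d² with d = y − 5.4:
  bottom flange: d = -5 in → contributes +224.478 in⁴
  web: d = 0 in → contributes +35.6899 in⁴
  top flange: d = 5 in → contributes +224.478 in⁴
Total I = 484.646 in⁴.
Radius of gyration: k = √(I/A) = √(484.646 / 22.98) = 4.59237 in.

k_x ≈ 4.592 in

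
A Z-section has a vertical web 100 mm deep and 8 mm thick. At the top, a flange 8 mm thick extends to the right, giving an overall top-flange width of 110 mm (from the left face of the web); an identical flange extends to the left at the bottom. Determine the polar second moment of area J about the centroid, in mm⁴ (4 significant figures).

J ≈ 1.048 × 10⁷ mm⁴

Break the section into simple shapes (no overlaps), measuring from the bottom-left corner of the bounding box.
Web: 8 × 100, A = 800 mm², y = 50 mm, Ī = 666 667 mm⁴.
Top flange (beyond web): 102 × 8, A = 816 mm², y = 96 mm, Ī = 4 352 mm⁴.
Bottom flange (beyond web): 102 × 8, A = 816 mm², y = 4 mm, Ī = 4 352 mm⁴.
Centroid: ȳ = ΣA·y / ΣA = 50 mm.
Transfer each piece to the centroidal x-axis using Ī + A·d² with d = y − 50:
  web: d = 0 mm → contributes +666 667 mm⁴
  top flange (beyond web): d = 46 mm → contributes +1 731 008 mm⁴
  bottom flange (beyond web): d = -46 mm → contributes +1 731 008 mm⁴
Total I = 4 128 683 mm⁴.
For the y-axis: x̄ = 106 mm.
Repeating about the centroidal y-axis gives I_y = 6 356 011 mm⁴.
Polar second moment: J = I_x + I_y = 10 484 693 mm⁴.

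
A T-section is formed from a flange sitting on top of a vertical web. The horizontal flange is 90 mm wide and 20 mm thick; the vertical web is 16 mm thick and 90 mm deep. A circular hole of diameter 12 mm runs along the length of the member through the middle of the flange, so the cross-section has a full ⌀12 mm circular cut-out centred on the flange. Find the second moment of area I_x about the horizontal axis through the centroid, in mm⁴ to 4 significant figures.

I_x ≈ 3.381 × 10⁶ mm⁴

Split into non-overlapping primitives; take the origin at the lower-left of the bounding box.
Flange: 90 × 20, A = 1 800 mm², y = 100 mm, Ī = 60 000 mm⁴.
Web: 16 × 90, A = 1 440 mm², y = 45 mm, Ī = 972 000 mm⁴.
Hole (subtracted): ⌀12, A = 113.097 mm², y = 100 mm, Ī = 1017.88 mm⁴.
Centroid: ȳ = ΣA·y / ΣA = 74.6714 mm.
Transfer each piece to the horizontal axis through the centroid using Ī + A·d² with d = y − 74.6714:
  flange: d = 25.3286 mm → contributes +1 214 766 mm⁴
  web: d = -29.6714 mm → contributes +2 239 766 mm⁴
  hole: d = 25.3286 mm → contributes −73 574 mm⁴
Total I = 3 380 959 mm⁴.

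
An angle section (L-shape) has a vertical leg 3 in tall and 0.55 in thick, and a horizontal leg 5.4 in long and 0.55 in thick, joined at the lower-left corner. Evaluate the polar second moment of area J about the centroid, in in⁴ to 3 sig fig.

J ≈ 15.5 in⁴

Decompose the section into non-overlapping parts with the origin at the bottom-left of its bounding rectangle.
Vertical leg: 0.55 × 3, A = 1.65 in², y = 1.5 in, Ī = 1.2375 in⁴.
Horizontal leg (remainder): 4.85 × 0.55, A = 2.6675 in², y = 0.275 in, Ī = 0.067243 in⁴.
Centroid: ȳ = ΣA·y / ΣA = 0.74315 in.
Transfer each piece to the centroidal x-axis using Ī + A·d² with d = y − 0.74315:
  vertical leg: d = 0.75685 in → contributes +2.1826 in⁴
  horizontal leg (remainder): d = -0.46815 in → contributes +0.65187 in⁴
Total I = 2.8345 in⁴.
For the y-axis: x̄ = 1.9432 in.
Repeating about the centroidal y-axis gives I_y = 12.702 in⁴.
Polar second moment: J = I_x + I_y = 15.537 in⁴.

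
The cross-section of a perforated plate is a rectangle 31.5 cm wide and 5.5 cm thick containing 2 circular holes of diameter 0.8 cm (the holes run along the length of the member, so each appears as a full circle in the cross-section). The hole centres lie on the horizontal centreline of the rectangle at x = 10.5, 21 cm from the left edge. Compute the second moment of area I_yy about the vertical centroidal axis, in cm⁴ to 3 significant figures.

Split into non-overlapping primitives; take the origin at the lower-left of the bounding box.
Plate: 31.5 × 5.5, A = 173.25 cm², x = 15.75 cm, Ī = 14 326 cm⁴.
Hole 1 (subtracted): ⌀0.8, A = 0.50265 cm², x = 10.5 cm, Ī = 0.020106 cm⁴.
Hole 2 (subtracted): ⌀0.8, A = 0.50265 cm², x = 21 cm, Ī = 0.020106 cm⁴.
By symmetry the centroid is at mid-width, x̄ = 15.75 cm.
Transfer each piece to the vertical centroidal axis using Ī + A·d² with d = x − 15.75:
  plate: d = 0 cm → contributes +14 326 cm⁴
  hole 1: d = -5.25 cm → contributes −13.875 cm⁴
  hole 2: d = 5.25 cm → contributes −13.875 cm⁴
Total I = 14 298 cm⁴.

I_yy ≈ 1.43 × 10⁴ cm⁴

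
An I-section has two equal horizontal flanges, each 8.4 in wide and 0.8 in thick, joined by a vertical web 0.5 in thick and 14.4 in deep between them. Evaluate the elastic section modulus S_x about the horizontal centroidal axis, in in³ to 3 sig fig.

Treat the section as a set of non-overlapping primitives; coordinates are from the bounding-box lower-left.
Bottom flange: 8.4 × 0.8, A = 6.72 in², y = 0.4 in, Ī = 0.3584 in⁴.
Web: 0.5 × 14.4, A = 7.2 in², y = 8 in, Ī = 124.42 in⁴.
Top flange: 8.4 × 0.8, A = 6.72 in², y = 15.6 in, Ī = 0.3584 in⁴.
By symmetry the centroid is at mid-height, ȳ = 8 in.
Transfer each piece to the horizontal centroidal axis using Ī + A·d² with d = y − 8:
  bottom flange: d = -7.6 in → contributes +388.51 in⁴
  web: d = 0 in → contributes +124.42 in⁴
  top flange: d = 7.6 in → contributes +388.51 in⁴
Total I = 901.43 in⁴.
Extreme fibre distance c = 8 in; S = I/c = 112.68 in³.

S_x ≈ 113 in³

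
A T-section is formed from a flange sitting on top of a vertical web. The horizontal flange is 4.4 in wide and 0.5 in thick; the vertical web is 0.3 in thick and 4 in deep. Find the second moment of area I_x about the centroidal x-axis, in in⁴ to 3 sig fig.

Break the section into simple shapes (no overlaps), measuring from the bottom-left corner of the bounding box.
Flange: 4.4 × 0.5, A = 2.2 in², y = 4.25 in, Ī = 0.045833 in⁴.
Web: 0.3 × 4, A = 1.2 in², y = 2 in, Ī = 1.6 in⁴.
Centroid: ȳ = ΣA·y / ΣA = 3.4559 in.
Transfer each piece to the centroidal x-axis using Ī + A·d² with d = y − 3.4559:
  flange: d = 0.79412 in → contributes +1.4332 in⁴
  web: d = -1.4559 in → contributes +4.1435 in⁴
Total I = 5.5767 in⁴.

I_x ≈ 5.58 in⁴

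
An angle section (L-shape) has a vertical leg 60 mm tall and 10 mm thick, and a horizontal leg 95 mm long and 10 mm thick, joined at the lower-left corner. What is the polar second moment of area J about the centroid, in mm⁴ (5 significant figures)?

J ≈ 1.7173 × 10⁶ mm⁴

Decompose the section into non-overlapping parts with the origin at the bottom-left of its bounding rectangle.
Vertical leg: 10 × 60, A = 600 mm², y = 30 mm, Ī = 180 000 mm⁴.
Horizontal leg (remainder): 85 × 10, A = 850 mm², y = 5 mm, Ī = 7083.333 mm⁴.
Centroid: ȳ = ΣA·y / ΣA = 15.34483 mm.
Transfer each piece to the centroidal x-axis using Ī + A·d² with d = y − 15.34483:
  vertical leg: d = 14.65517 mm → contributes +308864.4 mm⁴
  horizontal leg (remainder): d = -10.34483 mm → contributes +98046.47 mm⁴
Total I = 406910.9 mm⁴.
For the y-axis: x̄ = 32.84483 mm.
Repeating about the centroidal y-axis gives I_y = 1 310 348 mm⁴.
Polar second moment: J = I_x + I_y = 1 717 259 mm⁴.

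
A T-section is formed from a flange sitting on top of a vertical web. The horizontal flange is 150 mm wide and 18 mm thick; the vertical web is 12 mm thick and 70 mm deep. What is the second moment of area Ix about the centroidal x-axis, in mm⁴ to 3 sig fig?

Ix ≈ 1.66 × 10⁶ mm⁴

Break the section into simple shapes (no overlaps), measuring from the bottom-left corner of the bounding box.
Flange: 150 × 18, A = 2 700 mm², y = 79 mm, Ī = 72 900 mm⁴.
Web: 12 × 70, A = 840 mm², y = 35 mm, Ī = 343 000 mm⁴.
Centroid: ȳ = ΣA·y / ΣA = 68.559 mm.
Transfer each piece to the centroidal x-axis using Ī + A·d² with d = y − 68.559:
  flange: d = 10.441 mm → contributes +367 221 mm⁴
  web: d = -33.559 mm → contributes +1 289 032 mm⁴
Total I = 1 656 253 mm⁴.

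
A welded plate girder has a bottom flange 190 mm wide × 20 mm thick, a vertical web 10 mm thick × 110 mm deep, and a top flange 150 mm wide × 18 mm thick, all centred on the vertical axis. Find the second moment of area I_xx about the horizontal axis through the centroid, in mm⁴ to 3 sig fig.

I_xx ≈ 2.77 × 10⁷ mm⁴

Split into non-overlapping primitives; take the origin at the lower-left of the bounding box.
Bottom plate: 190 × 20, A = 3 800 mm², y = 10 mm, Ī = 126 667 mm⁴.
Web plate: 10 × 110, A = 1 100 mm², y = 75 mm, Ī = 1 109 167 mm⁴.
Top plate: 150 × 18, A = 2 700 mm², y = 139 mm, Ī = 72 900 mm⁴.
Centroid: ȳ = ΣA·y / ΣA = 65.237 mm.
Transfer each piece to the horizontal axis through the centroid using Ī + A·d² with d = y − 65.237:
  bottom plate: d = -55.237 mm → contributes +11 720 880 mm⁴
  web plate: d = 9.7632 mm → contributes +1 214 018 mm⁴
  top plate: d = 73.763 mm → contributes +14 763 609 mm⁴
Total I = 27 698 507 mm⁴.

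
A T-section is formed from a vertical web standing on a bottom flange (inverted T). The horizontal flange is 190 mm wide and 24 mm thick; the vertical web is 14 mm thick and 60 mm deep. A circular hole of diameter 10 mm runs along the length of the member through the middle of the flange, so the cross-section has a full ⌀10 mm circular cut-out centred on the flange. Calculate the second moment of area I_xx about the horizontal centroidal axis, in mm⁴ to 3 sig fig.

I_xx ≈ 1.72 × 10⁶ mm⁴

Split into non-overlapping primitives; take the origin at the lower-left of the bounding box.
Flange: 190 × 24, A = 4 560 mm², y = 12 mm, Ī = 218 880 mm⁴.
Web: 14 × 60, A = 840 mm², y = 54 mm, Ī = 252 000 mm⁴.
Hole (subtracted): ⌀10, A = 78.54 mm², y = 12 mm, Ī = 490.87 mm⁴.
Centroid: ȳ = ΣA·y / ΣA = 18.63 mm.
Transfer each piece to the horizontal centroidal axis using Ī + A·d² with d = y − 18.63:
  flange: d = -6.6298 mm → contributes +419 309 mm⁴
  web: d = 35.37 mm → contributes +1 302 885 mm⁴
  hole: d = -6.6298 mm → contributes −3 943 mm⁴
Total I = 1 718 251 mm⁴.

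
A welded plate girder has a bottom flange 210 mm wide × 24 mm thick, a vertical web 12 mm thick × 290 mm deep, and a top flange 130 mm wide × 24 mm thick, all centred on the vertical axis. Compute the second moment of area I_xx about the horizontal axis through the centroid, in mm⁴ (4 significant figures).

I_xx ≈ 2.181 × 10⁸ mm⁴

Break the section into simple shapes (no overlaps), measuring from the bottom-left corner of the bounding box.
Bottom plate: 210 × 24, A = 5 040 mm², y = 12 mm, Ī = 241 920 mm⁴.
Web plate: 12 × 290, A = 3 480 mm², y = 169 mm, Ī = 24 389 000 mm⁴.
Top plate: 130 × 24, A = 3 120 mm², y = 326 mm, Ī = 149 760 mm⁴.
Centroid: ȳ = ΣA·y / ΣA = 143.103 mm.
Transfer each piece to the horizontal axis through the centroid using Ī + A·d² with d = y − 143.103:
  bottom plate: d = -131.103 mm → contributes +86 869 546 mm⁴
  web plate: d = 25.8969 mm → contributes +26 722 861 mm⁴
  top plate: d = 182.897 mm → contributes +104 517 749 mm⁴
Total I = 218 110 156 mm⁴.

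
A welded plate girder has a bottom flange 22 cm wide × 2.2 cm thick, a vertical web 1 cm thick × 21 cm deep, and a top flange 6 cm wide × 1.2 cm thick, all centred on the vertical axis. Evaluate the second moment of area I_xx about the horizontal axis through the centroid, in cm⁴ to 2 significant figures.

Break the section into simple shapes (no overlaps), measuring from the bottom-left corner of the bounding box.
Bottom plate: 22 × 2.2, A = 48.4 cm², y = 1.1 cm, Ī = 19.52 cm⁴.
Web plate: 1 × 21, A = 21 cm², y = 12.7 cm, Ī = 771.8 cm⁴.
Top plate: 6 × 1.2, A = 7.2 cm², y = 23.8 cm, Ī = 0.864 cm⁴.
Centroid: ȳ = ΣA·y / ΣA = 6.414 cm.
Transfer each piece to the horizontal axis through the centroid using Ī + A·d² with d = y − 6.414:
  bottom plate: d = -5.314 cm → contributes +1 386 cm⁴
  web plate: d = 6.286 cm → contributes +1 602 cm⁴
  top plate: d = 17.39 cm → contributes +2 177 cm⁴
Total I = 5 165 cm⁴.

I_xx ≈ 5200 cm⁴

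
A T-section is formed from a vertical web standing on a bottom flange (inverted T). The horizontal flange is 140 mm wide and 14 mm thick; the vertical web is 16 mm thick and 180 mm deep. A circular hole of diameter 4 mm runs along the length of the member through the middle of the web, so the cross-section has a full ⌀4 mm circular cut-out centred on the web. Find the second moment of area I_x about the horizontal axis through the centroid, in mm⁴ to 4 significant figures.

Split into non-overlapping primitives; take the origin at the lower-left of the bounding box.
Flange: 140 × 14, A = 1 960 mm², y = 7 mm, Ī = 32013.3 mm⁴.
Web: 16 × 180, A = 2 880 mm², y = 104 mm, Ī = 7 776 000 mm⁴.
Hole (subtracted): ⌀4, A = 12.5664 mm², y = 104 mm, Ī = 12.5664 mm⁴.
Centroid: ȳ = ΣA·y / ΣA = 64.6168 mm.
Transfer each piece to the horizontal axis through the centroid using Ī + A·d² with d = y − 64.6168:
  flange: d = -57.6168 mm → contributes +6 538 607 mm⁴
  web: d = 39.3832 mm → contributes +12 242 995 mm⁴
  hole: d = 39.3832 mm → contributes −19503.5 mm⁴
Total I = 18 762 098 mm⁴.

I_x ≈ 1.876 × 10⁷ mm⁴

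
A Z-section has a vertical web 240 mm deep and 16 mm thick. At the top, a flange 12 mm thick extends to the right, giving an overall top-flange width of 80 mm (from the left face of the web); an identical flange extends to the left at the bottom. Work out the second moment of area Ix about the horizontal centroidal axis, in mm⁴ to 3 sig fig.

Break the section into simple shapes (no overlaps), measuring from the bottom-left corner of the bounding box.
Web: 16 × 240, A = 3 840 mm², y = 120 mm, Ī = 18 432 000 mm⁴.
Top flange (beyond web): 64 × 12, A = 768 mm², y = 234 mm, Ī = 9 216 mm⁴.
Bottom flange (beyond web): 64 × 12, A = 768 mm², y = 6 mm, Ī = 9 216 mm⁴.
Centroid: ȳ = ΣA·y / ΣA = 120 mm.
Transfer each piece to the horizontal centroidal axis using Ī + A·d² with d = y − 120:
  web: d = 0 mm → contributes +18 432 000 mm⁴
  top flange (beyond web): d = 114 mm → contributes +9 990 144 mm⁴
  bottom flange (beyond web): d = -114 mm → contributes +9 990 144 mm⁴
Total I = 38 412 288 mm⁴.

Ix ≈ 3.84 × 10⁷ mm⁴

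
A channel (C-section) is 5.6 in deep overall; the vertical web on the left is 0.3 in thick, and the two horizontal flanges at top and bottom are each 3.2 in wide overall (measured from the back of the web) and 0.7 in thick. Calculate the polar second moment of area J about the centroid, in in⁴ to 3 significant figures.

J ≈ 34.8 in⁴

Decompose the section into non-overlapping parts with the origin at the bottom-left of its bounding rectangle.
Web: 0.3 × 5.6, A = 1.68 in², y = 2.8 in, Ī = 4.3904 in⁴.
Top flange (beyond web): 2.9 × 0.7, A = 2.03 in², y = 5.25 in, Ī = 0.082892 in⁴.
Bottom flange (beyond web): 2.9 × 0.7, A = 2.03 in², y = 0.35 in, Ī = 0.082892 in⁴.
By symmetry the centroid is at mid-height, ȳ = 2.8 in.
Transfer each piece to the centroidal x-axis using Ī + A·d² with d = y − 2.8:
  web: d = 0 in → contributes +4.3904 in⁴
  top flange (beyond web): d = 2.45 in → contributes +12.268 in⁴
  bottom flange (beyond web): d = -2.45 in → contributes +12.268 in⁴
Total I = 28.926 in⁴.
For the y-axis: x̄ = 1.2817 in.
Repeating about the centroidal y-axis gives I_y = 5.9 in⁴.
Polar second moment: J = I_x + I_y = 34.826 in⁴.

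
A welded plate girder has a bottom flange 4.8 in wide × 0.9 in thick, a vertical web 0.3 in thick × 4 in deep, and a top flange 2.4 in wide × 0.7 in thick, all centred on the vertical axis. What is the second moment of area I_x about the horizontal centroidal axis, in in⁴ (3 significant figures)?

I_x ≈ 31.1 in⁴

Break the section into simple shapes (no overlaps), measuring from the bottom-left corner of the bounding box.
Bottom plate: 4.8 × 0.9, A = 4.32 in², y = 0.45 in, Ī = 0.2916 in⁴.
Web plate: 0.3 × 4, A = 1.2 in², y = 2.9 in, Ī = 1.6 in⁴.
Top plate: 2.4 × 0.7, A = 1.68 in², y = 5.25 in, Ī = 0.0686 in⁴.
Centroid: ȳ = ΣA·y / ΣA = 1.9783 in.
Transfer each piece to the horizontal centroidal axis using Ī + A·d² with d = y − 1.9783:
  bottom plate: d = -1.5283 in → contributes +10.382 in⁴
  web plate: d = 0.92167 in → contributes +2.6194 in⁴
  top plate: d = 3.2717 in → contributes +18.051 in⁴
Total I = 31.053 in⁴.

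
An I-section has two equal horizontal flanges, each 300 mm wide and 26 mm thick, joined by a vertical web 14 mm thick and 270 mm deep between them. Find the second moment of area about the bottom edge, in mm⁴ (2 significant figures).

I_base ≈ 8.7 × 10⁸ mm⁴

Break the section into simple shapes (no overlaps), measuring from the bottom-left corner of the bounding box.
Bottom flange: 300 × 26, A = 7 800 mm², y = 13 mm, Ī = 439 400 mm⁴.
Web: 14 × 270, A = 3 780 mm², y = 161 mm, Ī = 22 963 500 mm⁴.
Top flange: 300 × 26, A = 7 800 mm², y = 309 mm, Ī = 439 400 mm⁴.
Transfer each piece to the base of the section using Ī + A·d² with d = y − 0:
  bottom flange: d = 13 mm → contributes +1 757 600 mm⁴
  web: d = 161 mm → contributes +120 944 880 mm⁴
  top flange: d = 309 mm → contributes +745 191 200 mm⁴
Total I = 867 893 680 mm⁴.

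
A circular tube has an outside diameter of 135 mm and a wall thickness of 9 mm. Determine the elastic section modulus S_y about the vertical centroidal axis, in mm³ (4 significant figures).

Treat the section as a set of non-overlapping primitives; coordinates are from the bounding-box lower-left.
Outer circle: ⌀135, A = 14313.9 mm², x = 67.5 mm, Ī = 16 304 406 mm⁴.
Bore (subtracted): ⌀117, A = 10751.3 mm², x = 67.5 mm, Ī = 9 198 422 mm⁴.
By symmetry the centroid is at mid-width, x̄ = 67.5 mm.
All pieces are centred on the vertical centroidal axis, so I = ΣĪ (holes subtracted) = 7 105 983 mm⁴.
Extreme fibre distance c = 67.5 mm; S = I/c = 105 274 mm³.

S_y ≈ 1.053 × 10⁵ mm³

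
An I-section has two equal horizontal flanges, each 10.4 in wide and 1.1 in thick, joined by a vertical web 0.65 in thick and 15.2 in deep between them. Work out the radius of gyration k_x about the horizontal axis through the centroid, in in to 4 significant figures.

Split into non-overlapping primitives; take the origin at the lower-left of the bounding box.
Bottom flange: 10.4 × 1.1, A = 11.44 in², y = 0.55 in, Ī = 1.15353 in⁴.
Web: 0.65 × 15.2, A = 9.88 in², y = 8.7 in, Ī = 190.223 in⁴.
Top flange: 10.4 × 1.1, A = 11.44 in², y = 16.85 in, Ī = 1.15353 in⁴.
By symmetry the centroid is at mid-height, ȳ = 8.7 in.
Transfer each piece to the horizontal axis through the centroid using Ī + A·d² with d = y − 8.7:
  bottom flange: d = -8.15 in → contributes +761.027 in⁴
  web: d = 0 in → contributes +190.223 in⁴
  top flange: d = 8.15 in → contributes +761.027 in⁴
Total I = 1712.28 in⁴.
Radius of gyration: k = √(I/A) = √(1712.28 / 32.76) = 7.22961 in.

k_x ≈ 7.230 in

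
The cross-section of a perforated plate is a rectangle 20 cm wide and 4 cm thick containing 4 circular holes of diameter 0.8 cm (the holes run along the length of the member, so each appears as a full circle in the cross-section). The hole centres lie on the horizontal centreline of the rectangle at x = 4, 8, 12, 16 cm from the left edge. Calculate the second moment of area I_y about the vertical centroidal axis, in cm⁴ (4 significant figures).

Break the section into simple shapes (no overlaps), measuring from the bottom-left corner of the bounding box.
Plate: 20 × 4, A = 80 cm², x = 10 cm, Ī = 2666.67 cm⁴.
Hole 1 (subtracted): ⌀0.8, A = 0.502655 cm², x = 4 cm, Ī = 0.0201062 cm⁴.
Hole 2 (subtracted): ⌀0.8, A = 0.502655 cm², x = 8 cm, Ī = 0.0201062 cm⁴.
Hole 3 (subtracted): ⌀0.8, A = 0.502655 cm², x = 12 cm, Ī = 0.0201062 cm⁴.
Hole 4 (subtracted): ⌀0.8, A = 0.502655 cm², x = 16 cm, Ī = 0.0201062 cm⁴.
By symmetry the centroid is at mid-width, x̄ = 10 cm.
Transfer each piece to the vertical centroidal axis using Ī + A·d² with d = x − 10:
  plate: d = 0 cm → contributes +2666.67 cm⁴
  hole 1: d = -6 cm → contributes −18.1157 cm⁴
  hole 2: d = -2 cm → contributes −2.03073 cm⁴
  hole 3: d = 2 cm → contributes −2.03073 cm⁴
  hole 4: d = 6 cm → contributes −18.1157 cm⁴
Total I = 2626.37 cm⁴.

I_y ≈ 2626 cm⁴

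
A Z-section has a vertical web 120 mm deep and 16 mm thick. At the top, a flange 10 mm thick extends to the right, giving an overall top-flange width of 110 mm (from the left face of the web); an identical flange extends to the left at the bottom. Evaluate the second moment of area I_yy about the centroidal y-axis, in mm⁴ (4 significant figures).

Decompose the section into non-overlapping parts with the origin at the bottom-left of its bounding rectangle.
Web: 16 × 120, A = 1 920 mm², x = 102 mm, Ī = 40 960 mm⁴.
Top flange (beyond web): 94 × 10, A = 940 mm², x = 157 mm, Ī = 692 153 mm⁴.
Bottom flange (beyond web): 94 × 10, A = 940 mm², x = 47 mm, Ī = 692 153 mm⁴.
Centroid: x̄ = ΣA·x / ΣA = 102 mm.
Transfer each piece to the centroidal y-axis using Ī + A·d² with d = x − 102:
  web: d = 0 mm → contributes +40 960 mm⁴
  top flange (beyond web): d = 55 mm → contributes +3 535 653 mm⁴
  bottom flange (beyond web): d = -55 mm → contributes +3 535 653 mm⁴
Total I = 7 112 267 mm⁴.

I_yy ≈ 7.112 × 10⁶ mm⁴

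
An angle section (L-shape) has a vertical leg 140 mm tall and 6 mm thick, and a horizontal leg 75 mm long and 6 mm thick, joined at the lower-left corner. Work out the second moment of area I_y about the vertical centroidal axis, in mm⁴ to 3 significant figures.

I_y ≈ 5.57 × 10⁵ mm⁴

Decompose the section into non-overlapping parts with the origin at the bottom-left of its bounding rectangle.
Vertical leg: 6 × 140, A = 840 mm², x = 3 mm, Ī = 2 520 mm⁴.
Horizontal leg (remainder): 69 × 6, A = 414 mm², x = 40.5 mm, Ī = 164 255 mm⁴.
Centroid: x̄ = ΣA·x / ΣA = 15.38 mm.
Transfer each piece to the vertical centroidal axis using Ī + A·d² with d = x − 15.38:
  vertical leg: d = -12.38 mm → contributes +131 270 mm⁴
  horizontal leg (remainder): d = 25.12 mm → contributes +425 487 mm⁴
Total I = 556 757 mm⁴.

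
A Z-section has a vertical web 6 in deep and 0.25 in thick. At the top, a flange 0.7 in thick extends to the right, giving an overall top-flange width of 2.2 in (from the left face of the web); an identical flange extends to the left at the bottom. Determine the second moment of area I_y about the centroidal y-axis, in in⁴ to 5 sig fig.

I_y ≈ 4.1762 in⁴

Split into non-overlapping primitives; take the origin at the lower-left of the bounding box.
Web: 0.25 × 6, A = 1.5 in², x = 2.075 in, Ī = 0.0078125 in⁴.
Top flange (beyond web): 1.95 × 0.7, A = 1.365 in², x = 3.175 in, Ī = 0.4325344 in⁴.
Bottom flange (beyond web): 1.95 × 0.7, A = 1.365 in², x = 0.975 in, Ī = 0.4325344 in⁴.
Centroid: x̄ = ΣA·x / ΣA = 2.075 in.
Transfer each piece to the centroidal y-axis using Ī + A·d² with d = x − 2.075:
  web: d = 0 in → contributes +0.0078125 in⁴
  top flange (beyond web): d = 1.1 in → contributes +2.084184 in⁴
  bottom flange (beyond web): d = -1.1 in → contributes +2.084184 in⁴
Total I = 4.176181 in⁴.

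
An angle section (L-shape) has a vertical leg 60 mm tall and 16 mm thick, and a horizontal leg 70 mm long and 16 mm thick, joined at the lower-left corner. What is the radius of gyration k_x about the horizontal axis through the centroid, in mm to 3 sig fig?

k_x ≈ 17.0 mm

Split into non-overlapping primitives; take the origin at the lower-left of the bounding box.
Vertical leg: 16 × 60, A = 960 mm², y = 30 mm, Ī = 288 000 mm⁴.
Horizontal leg (remainder): 54 × 16, A = 864 mm², y = 8 mm, Ī = 18 432 mm⁴.
Centroid: ȳ = ΣA·y / ΣA = 19.579 mm.
Transfer each piece to the horizontal axis through the centroid using Ī + A·d² with d = y − 19.579:
  vertical leg: d = 10.421 mm → contributes +392 254 mm⁴
  horizontal leg (remainder): d = -11.579 mm → contributes +134 270 mm⁴
Total I = 526 525 mm⁴.
Radius of gyration: k = √(I/A) = √(526 525 / 1 824) = 16.99 mm.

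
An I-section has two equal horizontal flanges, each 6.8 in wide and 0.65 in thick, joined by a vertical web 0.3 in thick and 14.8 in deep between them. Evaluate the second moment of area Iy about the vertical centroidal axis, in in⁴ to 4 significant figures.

Iy ≈ 34.10 in⁴

Split into non-overlapping primitives; take the origin at the lower-left of the bounding box.
Bottom flange: 6.8 × 0.65, A = 4.42 in², x = 3.4 in, Ī = 17.0317 in⁴.
Web: 0.3 × 14.8, A = 4.44 in², x = 3.4 in, Ī = 0.0333 in⁴.
Top flange: 6.8 × 0.65, A = 4.42 in², x = 3.4 in, Ī = 17.0317 in⁴.
By symmetry the centroid is at mid-width, x̄ = 3.4 in.
All pieces are centred on the vertical centroidal axis, so I = ΣĪ = 34.0968 in⁴.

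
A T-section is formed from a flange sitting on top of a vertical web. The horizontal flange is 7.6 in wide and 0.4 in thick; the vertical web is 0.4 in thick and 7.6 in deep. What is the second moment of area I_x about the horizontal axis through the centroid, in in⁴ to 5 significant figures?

I_x ≈ 38.993 in⁴

Treat the section as a set of non-overlapping primitives; coordinates are from the bounding-box lower-left.
Flange: 7.6 × 0.4, A = 3.04 in², y = 7.8 in, Ī = 0.04053333 in⁴.
Web: 0.4 × 7.6, A = 3.04 in², y = 3.8 in, Ī = 14.63253 in⁴.
Centroid: ȳ = ΣA·y / ΣA = 5.8 in.
Transfer each piece to the horizontal axis through the centroid using Ī + A·d² with d = y − 5.8:
  flange: d = 2 in → contributes +12.20053 in⁴
  web: d = -2 in → contributes +26.79253 in⁴
Total I = 38.99307 in⁴.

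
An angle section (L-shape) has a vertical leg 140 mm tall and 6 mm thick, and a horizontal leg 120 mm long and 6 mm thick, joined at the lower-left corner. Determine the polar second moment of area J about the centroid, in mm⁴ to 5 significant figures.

J ≈ 5.1670 × 10⁶ mm⁴

Split into non-overlapping primitives; take the origin at the lower-left of the bounding box.
Vertical leg: 6 × 140, A = 840 mm², y = 70 mm, Ī = 1 372 000 mm⁴.
Horizontal leg (remainder): 114 × 6, A = 684 mm², y = 3 mm, Ī = 2 052 mm⁴.
Centroid: ȳ = ΣA·y / ΣA = 39.92913 mm.
Transfer each piece to the centroidal x-axis using Ī + A·d² with d = y − 39.92913:
  vertical leg: d = 30.07087 mm → contributes +2 131 576 mm⁴
  horizontal leg (remainder): d = -36.92913 mm → contributes +934864.5 mm⁴
Total I = 3 066 440 mm⁴.
For the y-axis: x̄ = 29.92913 mm.
Repeating about the centroidal y-axis gives I_y = 2 100 520 mm⁴.
Polar second moment: J = I_x + I_y = 5 166 961 mm⁴.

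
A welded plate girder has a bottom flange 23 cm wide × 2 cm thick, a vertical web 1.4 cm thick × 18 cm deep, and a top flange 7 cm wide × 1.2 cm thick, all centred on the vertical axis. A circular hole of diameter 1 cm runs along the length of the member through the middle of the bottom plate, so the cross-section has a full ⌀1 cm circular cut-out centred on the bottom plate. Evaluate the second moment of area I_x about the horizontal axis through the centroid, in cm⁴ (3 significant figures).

I_x ≈ 4240 cm⁴

Treat the section as a set of non-overlapping primitives; coordinates are from the bounding-box lower-left.
Bottom plate: 23 × 2, A = 46 cm², y = 1 cm, Ī = 15.333 cm⁴.
Web plate: 1.4 × 18, A = 25.2 cm², y = 11 cm, Ī = 680.4 cm⁴.
Top plate: 7 × 1.2, A = 8.4 cm², y = 20.6 cm, Ī = 1.008 cm⁴.
Hole (subtracted): ⌀1, A = 0.7854 cm², y = 1 cm, Ī = 0.049087 cm⁴.
Centroid: ȳ = ΣA·y / ΣA = 6.2863 cm.
Transfer each piece to the horizontal axis through the centroid using Ī + A·d² with d = y − 6.2863:
  bottom plate: d = -5.2863 cm → contributes +1300.8 cm⁴
  web plate: d = 4.7137 cm → contributes +1240.3 cm⁴
  top plate: d = 14.314 cm → contributes +1 722 cm⁴
  hole: d = -5.2863 cm → contributes −21.997 cm⁴
Total I = 4241.1 cm⁴.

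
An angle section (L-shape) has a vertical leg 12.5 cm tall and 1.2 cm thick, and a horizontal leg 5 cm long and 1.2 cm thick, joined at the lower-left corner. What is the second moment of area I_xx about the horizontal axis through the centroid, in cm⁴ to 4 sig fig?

Split into non-overlapping primitives; take the origin at the lower-left of the bounding box.
Vertical leg: 1.2 × 12.5, A = 15 cm², y = 6.25 cm, Ī = 195.313 cm⁴.
Horizontal leg (remainder): 3.8 × 1.2, A = 4.56 cm², y = 0.6 cm, Ī = 0.5472 cm⁴.
Centroid: ȳ = ΣA·y / ΣA = 4.93282 cm.
Transfer each piece to the horizontal axis through the centroid using Ī + A·d² with d = y − 4.93282:
  vertical leg: d = 1.31718 cm → contributes +221.337 cm⁴
  horizontal leg (remainder): d = -4.33282 cm → contributes +86.1537 cm⁴
Total I = 307.491 cm⁴.

I_xx ≈ 307.5 cm⁴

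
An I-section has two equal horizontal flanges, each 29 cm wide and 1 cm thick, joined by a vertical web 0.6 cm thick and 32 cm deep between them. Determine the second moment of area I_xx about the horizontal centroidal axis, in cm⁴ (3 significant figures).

Treat the section as a set of non-overlapping primitives; coordinates are from the bounding-box lower-left.
Bottom flange: 29 × 1, A = 29 cm², y = 0.5 cm, Ī = 2.4167 cm⁴.
Web: 0.6 × 32, A = 19.2 cm², y = 17 cm, Ī = 1638.4 cm⁴.
Top flange: 29 × 1, A = 29 cm², y = 33.5 cm, Ī = 2.4167 cm⁴.
By symmetry the centroid is at mid-height, ȳ = 17 cm.
Transfer each piece to the horizontal centroidal axis using Ī + A·d² with d = y − 17:
  bottom flange: d = -16.5 cm → contributes +7897.7 cm⁴
  web: d = 0 cm → contributes +1638.4 cm⁴
  top flange: d = 16.5 cm → contributes +7897.7 cm⁴
Total I = 17 434 cm⁴.

I_xx ≈ 1.74 × 10⁴ cm⁴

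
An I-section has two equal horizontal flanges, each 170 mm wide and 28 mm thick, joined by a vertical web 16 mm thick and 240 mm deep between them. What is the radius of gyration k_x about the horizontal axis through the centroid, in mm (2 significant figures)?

k_x ≈ 120 mm

Break the section into simple shapes (no overlaps), measuring from the bottom-left corner of the bounding box.
Bottom flange: 170 × 28, A = 4 760 mm², y = 14 mm, Ī = 310 987 mm⁴.
Web: 16 × 240, A = 3 840 mm², y = 148 mm, Ī = 18 432 000 mm⁴.
Top flange: 170 × 28, A = 4 760 mm², y = 282 mm, Ī = 310 987 mm⁴.
By symmetry the centroid is at mid-height, ȳ = 148 mm.
Transfer each piece to the horizontal axis through the centroid using Ī + A·d² with d = y − 148:
  bottom flange: d = -134 mm → contributes +85 781 547 mm⁴
  web: d = 0 mm → contributes +18 432 000 mm⁴
  top flange: d = 134 mm → contributes +85 781 547 mm⁴
Total I = 189 995 093 mm⁴.
Radius of gyration: k = √(I/A) = √(189 995 093 / 13 360) = 119.3 mm.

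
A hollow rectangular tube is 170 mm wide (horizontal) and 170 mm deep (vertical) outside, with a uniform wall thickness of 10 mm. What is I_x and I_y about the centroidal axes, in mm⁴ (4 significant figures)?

I_x ≈ 2.741 × 10⁷ mm⁴, I_y ≈ 2.741 × 10⁷ mm⁴

Split into non-overlapping primitives; take the origin at the lower-left of the bounding box.
Outer rectangle: 170 × 170, A = 28 900 mm², y = 85 mm, Ī = 69 600 833 mm⁴.
Inner void (subtracted): 150 × 150, A = 22 500 mm², y = 85 mm, Ī = 42 187 500 mm⁴.
By symmetry the centroid is at mid-height, ȳ = 85 mm.
All pieces are centred on the centroidal x-axis, so I = ΣĪ (holes subtracted) = 27 413 333 mm⁴.
Repeating about the centroidal y-axis gives I_y = 27 413 333 mm⁴.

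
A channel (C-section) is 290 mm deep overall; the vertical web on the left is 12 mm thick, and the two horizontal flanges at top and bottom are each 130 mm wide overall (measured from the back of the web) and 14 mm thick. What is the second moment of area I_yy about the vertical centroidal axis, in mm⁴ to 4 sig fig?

I_yy ≈ 1.104 × 10⁷ mm⁴

Split into non-overlapping primitives; take the origin at the lower-left of the bounding box.
Web: 12 × 290, A = 3 480 mm², x = 6 mm, Ī = 41 760 mm⁴.
Top flange (beyond web): 118 × 14, A = 1 652 mm², x = 71 mm, Ī = 1 916 871 mm⁴.
Bottom flange (beyond web): 118 × 14, A = 1 652 mm², x = 71 mm, Ī = 1 916 871 mm⁴.
Centroid: x̄ = ΣA·x / ΣA = 37.6568 mm.
Transfer each piece to the vertical centroidal axis using Ī + A·d² with d = x − 37.6568:
  web: d = -31.6568 mm → contributes +3 529 261 mm⁴
  top flange (beyond web): d = 33.3432 mm → contributes +3 753 509 mm⁴
  bottom flange (beyond web): d = 33.3432 mm → contributes +3 753 509 mm⁴
Total I = 11 036 278 mm⁴.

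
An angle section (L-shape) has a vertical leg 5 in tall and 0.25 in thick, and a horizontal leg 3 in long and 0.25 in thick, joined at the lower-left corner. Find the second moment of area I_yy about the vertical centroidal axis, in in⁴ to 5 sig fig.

Decompose the section into non-overlapping parts with the origin at the bottom-left of its bounding rectangle.
Vertical leg: 0.25 × 5, A = 1.25 in², x = 0.125 in, Ī = 0.006510417 in⁴.
Horizontal leg (remainder): 2.75 × 0.25, A = 0.6875 in², x = 1.625 in, Ī = 0.4332682 in⁴.
Centroid: x̄ = ΣA·x / ΣA = 0.6572581 in.
Transfer each piece to the vertical centroidal axis using Ī + A·d² with d = x − 0.6572581:
  vertical leg: d = -0.5322581 in → contributes +0.3606337 in⁴
  horizontal leg (remainder): d = 0.9677419 in → contributes +1.077129 in⁴
Total I = 1.437763 in⁴.

I_yy ≈ 1.4378 in⁴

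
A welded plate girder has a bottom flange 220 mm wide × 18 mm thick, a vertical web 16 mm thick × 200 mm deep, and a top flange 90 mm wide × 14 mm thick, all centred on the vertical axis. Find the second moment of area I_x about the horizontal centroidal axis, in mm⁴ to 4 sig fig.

Split into non-overlapping primitives; take the origin at the lower-left of the bounding box.
Bottom plate: 220 × 18, A = 3 960 mm², y = 9 mm, Ī = 106 920 mm⁴.
Web plate: 16 × 200, A = 3 200 mm², y = 118 mm, Ī = 10 666 667 mm⁴.
Top plate: 90 × 14, A = 1 260 mm², y = 225 mm, Ī = 20 580 mm⁴.
Centroid: ȳ = ΣA·y / ΣA = 82.7482 mm.
Transfer each piece to the horizontal centroidal axis using Ī + A·d² with d = y − 82.7482:
  bottom plate: d = -73.7482 mm → contributes +21 644 567 mm⁴
  web plate: d = 35.2518 mm → contributes +14 643 269 mm⁴
  top plate: d = 142.252 mm → contributes +25 517 397 mm⁴
Total I = 61 805 233 mm⁴.

I_x ≈ 6.181 × 10⁷ mm⁴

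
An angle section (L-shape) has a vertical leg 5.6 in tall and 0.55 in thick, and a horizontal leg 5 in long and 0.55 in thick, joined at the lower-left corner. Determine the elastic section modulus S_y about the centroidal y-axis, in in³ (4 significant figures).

Split into non-overlapping primitives; take the origin at the lower-left of the bounding box.
Vertical leg: 0.55 × 5.6, A = 3.08 in², x = 0.275 in, Ī = 0.0776417 in⁴.
Horizontal leg (remainder): 4.45 × 0.55, A = 2.4475 in², x = 2.775 in, Ī = 4.03888 in⁴.
Centroid: x̄ = ΣA·x / ΣA = 1.38197 in.
Transfer each piece to the centroidal y-axis using Ī + A·d² with d = x − 1.38197:
  vertical leg: d = -1.10697 in → contributes +3.85179 in⁴
  horizontal leg (remainder): d = 1.39303 in → contributes +8.78837 in⁴
Total I = 12.6402 in⁴.
Extreme fibre distance c = 3.61803 in; S = I/c = 3.49365 in³.

S_y ≈ 3.494 in³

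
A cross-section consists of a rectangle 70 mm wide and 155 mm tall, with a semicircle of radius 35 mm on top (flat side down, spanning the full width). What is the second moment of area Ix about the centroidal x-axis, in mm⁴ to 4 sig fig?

Split into non-overlapping primitives; take the origin at the lower-left of the bounding box.
Rectangular body: 70 × 155, A = 10 850 mm², y = 77.5 mm, Ī = 21 722 604 mm⁴.
Semicircular cap: semicircle r = 35, A = 1924.23 mm², y = 169.854 mm, Ī = 164 704 mm⁴.
Centroid: ȳ = ΣA·y / ΣA = 91.4117 mm.
Transfer each piece to the centroidal x-axis using Ī + A·d² with d = y − 91.4117:
  rectangular body: d = -13.9117 mm → contributes +23 822 454 mm⁴
  semicircular cap: d = 78.4428 mm → contributes +12 004 986 mm⁴
Total I = 35 827 440 mm⁴.

Ix ≈ 3.583 × 10⁷ mm⁴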